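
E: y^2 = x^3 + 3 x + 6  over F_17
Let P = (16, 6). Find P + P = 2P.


Doubling: s = (3 x1^2 + a) / (2 y1)
s = (3*16^2 + 3) / (2*6) mod 17 = 9
x3 = s^2 - 2 x1 mod 17 = 9^2 - 2*16 = 15
y3 = s (x1 - x3) - y1 mod 17 = 9 * (16 - 15) - 6 = 3

2P = (15, 3)


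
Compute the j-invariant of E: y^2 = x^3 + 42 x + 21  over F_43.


Delta = -16(4 a^3 + 27 b^2) mod 43 = 42
-1728 * (4 a)^3 = -1728 * (4*42)^3 mod 43 = 39
j = 39 * 42^(-1) mod 43 = 4

j = 4 (mod 43)


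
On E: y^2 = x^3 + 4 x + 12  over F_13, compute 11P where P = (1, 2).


k = 11 = 1011_2 (binary, LSB first: 1101)
Double-and-add from P = (1, 2):
  bit 0 = 1: acc = O + (1, 2) = (1, 2)
  bit 1 = 1: acc = (1, 2) + (10, 5) = (5, 1)
  bit 2 = 0: acc unchanged = (5, 1)
  bit 3 = 1: acc = (5, 1) + (4, 1) = (4, 12)

11P = (4, 12)


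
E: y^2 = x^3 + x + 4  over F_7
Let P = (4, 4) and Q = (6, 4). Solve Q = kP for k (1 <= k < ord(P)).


Enumerate multiples of P until we hit Q = (6, 4):
  1P = (4, 4)
  2P = (6, 3)
  3P = (6, 4)
Match found at i = 3.

k = 3


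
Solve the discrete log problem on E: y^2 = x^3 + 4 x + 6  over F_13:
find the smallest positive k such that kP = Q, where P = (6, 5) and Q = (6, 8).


Enumerate multiples of P until we hit Q = (6, 8):
  1P = (6, 5)
  2P = (11, 4)
  3P = (8, 11)
  4P = (8, 2)
  5P = (11, 9)
  6P = (6, 8)
Match found at i = 6.

k = 6


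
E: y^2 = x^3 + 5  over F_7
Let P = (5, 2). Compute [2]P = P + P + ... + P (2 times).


k = 2 = 10_2 (binary, LSB first: 01)
Double-and-add from P = (5, 2):
  bit 0 = 0: acc unchanged = O
  bit 1 = 1: acc = O + (6, 2) = (6, 2)

2P = (6, 2)


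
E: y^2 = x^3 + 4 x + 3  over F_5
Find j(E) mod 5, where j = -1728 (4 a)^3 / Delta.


Delta = -16(4 a^3 + 27 b^2) mod 5 = 1
-1728 * (4 a)^3 = -1728 * (4*4)^3 mod 5 = 2
j = 2 * 1^(-1) mod 5 = 2

j = 2 (mod 5)


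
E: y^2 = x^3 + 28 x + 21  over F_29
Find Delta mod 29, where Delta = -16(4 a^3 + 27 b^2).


4 a^3 + 27 b^2 = 4*28^3 + 27*21^2 = 87808 + 11907 = 99715
Delta = -16 * (99715) = -1595440
Delta mod 29 = 24

Delta = 24 (mod 29)


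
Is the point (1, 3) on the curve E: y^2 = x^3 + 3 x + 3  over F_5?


Check whether y^2 = x^3 + 3 x + 3 (mod 5) for (x, y) = (1, 3).
LHS: y^2 = 3^2 mod 5 = 4
RHS: x^3 + 3 x + 3 = 1^3 + 3*1 + 3 mod 5 = 2
LHS != RHS

No, not on the curve


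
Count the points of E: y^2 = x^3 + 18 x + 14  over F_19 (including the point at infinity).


For each x in F_19, count y with y^2 = x^3 + 18 x + 14 mod 19:
  x = 2: RHS = 1, y in [1, 18]  -> 2 point(s)
  x = 3: RHS = 0, y in [0]  -> 1 point(s)
  x = 4: RHS = 17, y in [6, 13]  -> 2 point(s)
  x = 5: RHS = 1, y in [1, 18]  -> 2 point(s)
  x = 8: RHS = 5, y in [9, 10]  -> 2 point(s)
  x = 10: RHS = 16, y in [4, 15]  -> 2 point(s)
  x = 11: RHS = 4, y in [2, 17]  -> 2 point(s)
  x = 12: RHS = 1, y in [1, 18]  -> 2 point(s)
  x = 15: RHS = 11, y in [7, 12]  -> 2 point(s)
  x = 16: RHS = 9, y in [3, 16]  -> 2 point(s)
Affine points: 19. Add the point at infinity: total = 20.

#E(F_19) = 20


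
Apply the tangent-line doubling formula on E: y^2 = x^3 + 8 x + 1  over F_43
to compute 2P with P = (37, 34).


Doubling: s = (3 x1^2 + a) / (2 y1)
s = (3*37^2 + 8) / (2*34) mod 43 = 27
x3 = s^2 - 2 x1 mod 43 = 27^2 - 2*37 = 10
y3 = s (x1 - x3) - y1 mod 43 = 27 * (37 - 10) - 34 = 7

2P = (10, 7)


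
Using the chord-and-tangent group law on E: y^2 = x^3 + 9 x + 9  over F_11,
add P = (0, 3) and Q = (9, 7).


P != Q, so use the chord formula.
s = (y2 - y1) / (x2 - x1) = (4) / (9) mod 11 = 9
x3 = s^2 - x1 - x2 mod 11 = 9^2 - 0 - 9 = 6
y3 = s (x1 - x3) - y1 mod 11 = 9 * (0 - 6) - 3 = 9

P + Q = (6, 9)


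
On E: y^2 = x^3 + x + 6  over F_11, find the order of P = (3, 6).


Compute successive multiples of P until we hit O:
  1P = (3, 6)
  2P = (8, 8)
  3P = (5, 2)
  4P = (7, 2)
  5P = (2, 4)
  6P = (10, 2)
  7P = (10, 9)
  8P = (2, 7)
  ... (continuing to 13P)
  13P = O

ord(P) = 13


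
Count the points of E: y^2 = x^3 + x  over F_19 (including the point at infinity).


For each x in F_19, count y with y^2 = x^3 + 1 x + 0 mod 19:
  x = 0: RHS = 0, y in [0]  -> 1 point(s)
  x = 3: RHS = 11, y in [7, 12]  -> 2 point(s)
  x = 4: RHS = 11, y in [7, 12]  -> 2 point(s)
  x = 5: RHS = 16, y in [4, 15]  -> 2 point(s)
  x = 8: RHS = 7, y in [8, 11]  -> 2 point(s)
  x = 9: RHS = 16, y in [4, 15]  -> 2 point(s)
  x = 12: RHS = 11, y in [7, 12]  -> 2 point(s)
  x = 13: RHS = 6, y in [5, 14]  -> 2 point(s)
  x = 17: RHS = 9, y in [3, 16]  -> 2 point(s)
  x = 18: RHS = 17, y in [6, 13]  -> 2 point(s)
Affine points: 19. Add the point at infinity: total = 20.

#E(F_19) = 20


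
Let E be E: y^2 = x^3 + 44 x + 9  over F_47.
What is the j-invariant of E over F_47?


Delta = -16(4 a^3 + 27 b^2) mod 47 = 12
-1728 * (4 a)^3 = -1728 * (4*44)^3 mod 47 = 27
j = 27 * 12^(-1) mod 47 = 14

j = 14 (mod 47)


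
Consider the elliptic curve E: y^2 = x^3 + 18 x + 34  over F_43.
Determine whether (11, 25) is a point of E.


Check whether y^2 = x^3 + 18 x + 34 (mod 43) for (x, y) = (11, 25).
LHS: y^2 = 25^2 mod 43 = 23
RHS: x^3 + 18 x + 34 = 11^3 + 18*11 + 34 mod 43 = 15
LHS != RHS

No, not on the curve


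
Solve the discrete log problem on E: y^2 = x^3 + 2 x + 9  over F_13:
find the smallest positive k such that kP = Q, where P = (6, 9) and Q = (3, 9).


Enumerate multiples of P until we hit Q = (3, 9):
  1P = (6, 9)
  2P = (4, 9)
  3P = (3, 4)
  4P = (1, 8)
  5P = (5, 12)
  6P = (11, 6)
  7P = (0, 3)
  8P = (8, 2)
  9P = (8, 11)
  10P = (0, 10)
  11P = (11, 7)
  12P = (5, 1)
  13P = (1, 5)
  14P = (3, 9)
Match found at i = 14.

k = 14


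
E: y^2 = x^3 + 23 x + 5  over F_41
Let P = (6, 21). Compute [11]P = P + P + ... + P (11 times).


k = 11 = 1011_2 (binary, LSB first: 1101)
Double-and-add from P = (6, 21):
  bit 0 = 1: acc = O + (6, 21) = (6, 21)
  bit 1 = 1: acc = (6, 21) + (11, 21) = (24, 20)
  bit 2 = 0: acc unchanged = (24, 20)
  bit 3 = 1: acc = (24, 20) + (17, 26) = (25, 16)

11P = (25, 16)


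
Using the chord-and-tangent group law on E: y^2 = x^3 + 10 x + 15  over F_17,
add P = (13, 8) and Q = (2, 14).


P != Q, so use the chord formula.
s = (y2 - y1) / (x2 - x1) = (6) / (6) mod 17 = 1
x3 = s^2 - x1 - x2 mod 17 = 1^2 - 13 - 2 = 3
y3 = s (x1 - x3) - y1 mod 17 = 1 * (13 - 3) - 8 = 2

P + Q = (3, 2)


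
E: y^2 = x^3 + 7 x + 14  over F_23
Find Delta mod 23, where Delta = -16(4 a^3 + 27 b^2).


4 a^3 + 27 b^2 = 4*7^3 + 27*14^2 = 1372 + 5292 = 6664
Delta = -16 * (6664) = -106624
Delta mod 23 = 4

Delta = 4 (mod 23)


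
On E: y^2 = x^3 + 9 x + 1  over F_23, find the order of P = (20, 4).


Compute successive multiples of P until we hit O:
  1P = (20, 4)
  2P = (9, 11)
  3P = (6, 8)
  4P = (6, 15)
  5P = (9, 12)
  6P = (20, 19)
  7P = O

ord(P) = 7


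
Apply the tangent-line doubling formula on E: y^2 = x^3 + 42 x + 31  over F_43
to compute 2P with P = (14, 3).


Doubling: s = (3 x1^2 + a) / (2 y1)
s = (3*14^2 + 42) / (2*3) mod 43 = 19
x3 = s^2 - 2 x1 mod 43 = 19^2 - 2*14 = 32
y3 = s (x1 - x3) - y1 mod 43 = 19 * (14 - 32) - 3 = 42

2P = (32, 42)


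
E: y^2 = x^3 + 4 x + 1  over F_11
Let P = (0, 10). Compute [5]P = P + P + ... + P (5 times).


k = 5 = 101_2 (binary, LSB first: 101)
Double-and-add from P = (0, 10):
  bit 0 = 1: acc = O + (0, 10) = (0, 10)
  bit 1 = 0: acc unchanged = (0, 10)
  bit 2 = 1: acc = (0, 10) + (7, 8) = (7, 3)

5P = (7, 3)


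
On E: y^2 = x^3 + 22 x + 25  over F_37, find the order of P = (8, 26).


Compute successive multiples of P until we hit O:
  1P = (8, 26)
  2P = (30, 3)
  3P = (15, 20)
  4P = (17, 24)
  5P = (2, 22)
  6P = (11, 9)
  7P = (9, 29)
  8P = (29, 22)
  ... (continuing to 23P)
  23P = O

ord(P) = 23


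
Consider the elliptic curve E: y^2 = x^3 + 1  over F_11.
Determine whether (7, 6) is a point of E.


Check whether y^2 = x^3 + 0 x + 1 (mod 11) for (x, y) = (7, 6).
LHS: y^2 = 6^2 mod 11 = 3
RHS: x^3 + 0 x + 1 = 7^3 + 0*7 + 1 mod 11 = 3
LHS = RHS

Yes, on the curve


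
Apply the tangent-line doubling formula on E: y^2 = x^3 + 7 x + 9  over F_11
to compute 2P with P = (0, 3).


Doubling: s = (3 x1^2 + a) / (2 y1)
s = (3*0^2 + 7) / (2*3) mod 11 = 3
x3 = s^2 - 2 x1 mod 11 = 3^2 - 2*0 = 9
y3 = s (x1 - x3) - y1 mod 11 = 3 * (0 - 9) - 3 = 3

2P = (9, 3)


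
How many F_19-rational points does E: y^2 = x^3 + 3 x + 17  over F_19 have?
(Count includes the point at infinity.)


For each x in F_19, count y with y^2 = x^3 + 3 x + 17 mod 19:
  x = 0: RHS = 17, y in [6, 13]  -> 2 point(s)
  x = 4: RHS = 17, y in [6, 13]  -> 2 point(s)
  x = 5: RHS = 5, y in [9, 10]  -> 2 point(s)
  x = 6: RHS = 4, y in [2, 17]  -> 2 point(s)
  x = 7: RHS = 1, y in [1, 18]  -> 2 point(s)
  x = 13: RHS = 11, y in [7, 12]  -> 2 point(s)
  x = 15: RHS = 17, y in [6, 13]  -> 2 point(s)
  x = 16: RHS = 0, y in [0]  -> 1 point(s)
Affine points: 15. Add the point at infinity: total = 16.

#E(F_19) = 16


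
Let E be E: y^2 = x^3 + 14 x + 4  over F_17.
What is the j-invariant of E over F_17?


Delta = -16(4 a^3 + 27 b^2) mod 17 = 1
-1728 * (4 a)^3 = -1728 * (4*14)^3 mod 17 = 2
j = 2 * 1^(-1) mod 17 = 2

j = 2 (mod 17)


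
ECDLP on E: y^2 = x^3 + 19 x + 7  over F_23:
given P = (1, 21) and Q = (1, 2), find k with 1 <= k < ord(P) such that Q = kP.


Enumerate multiples of P until we hit Q = (1, 2):
  1P = (1, 21)
  2P = (11, 11)
  3P = (12, 13)
  4P = (13, 17)
  5P = (4, 3)
  6P = (8, 21)
  7P = (14, 2)
  8P = (10, 1)
  9P = (7, 0)
  10P = (10, 22)
  11P = (14, 21)
  12P = (8, 2)
  13P = (4, 20)
  14P = (13, 6)
  15P = (12, 10)
  16P = (11, 12)
  17P = (1, 2)
Match found at i = 17.

k = 17


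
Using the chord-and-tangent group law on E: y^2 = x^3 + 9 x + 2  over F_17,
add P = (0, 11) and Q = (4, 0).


P != Q, so use the chord formula.
s = (y2 - y1) / (x2 - x1) = (6) / (4) mod 17 = 10
x3 = s^2 - x1 - x2 mod 17 = 10^2 - 0 - 4 = 11
y3 = s (x1 - x3) - y1 mod 17 = 10 * (0 - 11) - 11 = 15

P + Q = (11, 15)


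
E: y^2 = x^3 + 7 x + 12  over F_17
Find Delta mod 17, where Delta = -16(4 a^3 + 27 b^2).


4 a^3 + 27 b^2 = 4*7^3 + 27*12^2 = 1372 + 3888 = 5260
Delta = -16 * (5260) = -84160
Delta mod 17 = 7

Delta = 7 (mod 17)


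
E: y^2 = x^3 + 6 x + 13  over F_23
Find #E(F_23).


For each x in F_23, count y with y^2 = x^3 + 6 x + 13 mod 23:
  x = 0: RHS = 13, y in [6, 17]  -> 2 point(s)
  x = 3: RHS = 12, y in [9, 14]  -> 2 point(s)
  x = 4: RHS = 9, y in [3, 20]  -> 2 point(s)
  x = 6: RHS = 12, y in [9, 14]  -> 2 point(s)
  x = 14: RHS = 12, y in [9, 14]  -> 2 point(s)
  x = 21: RHS = 16, y in [4, 19]  -> 2 point(s)
  x = 22: RHS = 6, y in [11, 12]  -> 2 point(s)
Affine points: 14. Add the point at infinity: total = 15.

#E(F_23) = 15


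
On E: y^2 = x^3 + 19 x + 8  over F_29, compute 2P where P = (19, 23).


Doubling: s = (3 x1^2 + a) / (2 y1)
s = (3*19^2 + 19) / (2*23) mod 29 = 0
x3 = s^2 - 2 x1 mod 29 = 0^2 - 2*19 = 20
y3 = s (x1 - x3) - y1 mod 29 = 0 * (19 - 20) - 23 = 6

2P = (20, 6)


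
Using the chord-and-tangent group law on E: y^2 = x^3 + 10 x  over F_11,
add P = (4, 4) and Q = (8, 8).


P != Q, so use the chord formula.
s = (y2 - y1) / (x2 - x1) = (4) / (4) mod 11 = 1
x3 = s^2 - x1 - x2 mod 11 = 1^2 - 4 - 8 = 0
y3 = s (x1 - x3) - y1 mod 11 = 1 * (4 - 0) - 4 = 0

P + Q = (0, 0)


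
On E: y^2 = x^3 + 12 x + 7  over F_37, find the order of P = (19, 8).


Compute successive multiples of P until we hit O:
  1P = (19, 8)
  2P = (35, 7)
  3P = (32, 9)
  4P = (16, 15)
  5P = (28, 13)
  6P = (20, 12)
  7P = (14, 12)
  8P = (15, 11)
  ... (continuing to 39P)
  39P = O

ord(P) = 39


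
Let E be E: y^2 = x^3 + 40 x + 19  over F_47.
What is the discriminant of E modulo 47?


4 a^3 + 27 b^2 = 4*40^3 + 27*19^2 = 256000 + 9747 = 265747
Delta = -16 * (265747) = -4251952
Delta mod 47 = 44

Delta = 44 (mod 47)


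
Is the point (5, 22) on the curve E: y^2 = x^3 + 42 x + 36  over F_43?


Check whether y^2 = x^3 + 42 x + 36 (mod 43) for (x, y) = (5, 22).
LHS: y^2 = 22^2 mod 43 = 11
RHS: x^3 + 42 x + 36 = 5^3 + 42*5 + 36 mod 43 = 27
LHS != RHS

No, not on the curve


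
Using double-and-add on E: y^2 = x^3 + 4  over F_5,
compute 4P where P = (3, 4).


k = 4 = 100_2 (binary, LSB first: 001)
Double-and-add from P = (3, 4):
  bit 0 = 0: acc unchanged = O
  bit 1 = 0: acc unchanged = O
  bit 2 = 1: acc = O + (0, 2) = (0, 2)

4P = (0, 2)


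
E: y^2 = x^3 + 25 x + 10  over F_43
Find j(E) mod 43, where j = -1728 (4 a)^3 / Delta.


Delta = -16(4 a^3 + 27 b^2) mod 43 = 23
-1728 * (4 a)^3 = -1728 * (4*25)^3 mod 43 = 21
j = 21 * 23^(-1) mod 43 = 14

j = 14 (mod 43)


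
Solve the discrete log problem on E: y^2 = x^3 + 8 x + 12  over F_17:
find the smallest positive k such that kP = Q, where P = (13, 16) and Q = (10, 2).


Enumerate multiples of P until we hit Q = (10, 2):
  1P = (13, 16)
  2P = (10, 2)
Match found at i = 2.

k = 2


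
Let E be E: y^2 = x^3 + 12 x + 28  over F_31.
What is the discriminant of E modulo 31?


4 a^3 + 27 b^2 = 4*12^3 + 27*28^2 = 6912 + 21168 = 28080
Delta = -16 * (28080) = -449280
Delta mod 31 = 3

Delta = 3 (mod 31)


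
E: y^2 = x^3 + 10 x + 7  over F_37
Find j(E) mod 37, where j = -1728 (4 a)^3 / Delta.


Delta = -16(4 a^3 + 27 b^2) mod 37 = 6
-1728 * (4 a)^3 = -1728 * (4*10)^3 mod 37 = 1
j = 1 * 6^(-1) mod 37 = 31

j = 31 (mod 37)


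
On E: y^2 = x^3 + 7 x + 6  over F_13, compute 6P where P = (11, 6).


k = 6 = 110_2 (binary, LSB first: 011)
Double-and-add from P = (11, 6):
  bit 0 = 0: acc unchanged = O
  bit 1 = 1: acc = O + (1, 12) = (1, 12)
  bit 2 = 1: acc = (1, 12) + (10, 7) = (6, 11)

6P = (6, 11)


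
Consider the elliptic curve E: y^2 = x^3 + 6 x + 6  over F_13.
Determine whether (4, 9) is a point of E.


Check whether y^2 = x^3 + 6 x + 6 (mod 13) for (x, y) = (4, 9).
LHS: y^2 = 9^2 mod 13 = 3
RHS: x^3 + 6 x + 6 = 4^3 + 6*4 + 6 mod 13 = 3
LHS = RHS

Yes, on the curve


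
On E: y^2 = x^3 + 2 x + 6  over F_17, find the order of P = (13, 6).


Compute successive multiples of P until we hit O:
  1P = (13, 6)
  2P = (6, 9)
  3P = (2, 16)
  4P = (1, 14)
  5P = (11, 4)
  6P = (11, 13)
  7P = (1, 3)
  8P = (2, 1)
  ... (continuing to 11P)
  11P = O

ord(P) = 11


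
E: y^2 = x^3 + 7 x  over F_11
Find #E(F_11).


For each x in F_11, count y with y^2 = x^3 + 7 x + 0 mod 11:
  x = 0: RHS = 0, y in [0]  -> 1 point(s)
  x = 2: RHS = 0, y in [0]  -> 1 point(s)
  x = 3: RHS = 4, y in [2, 9]  -> 2 point(s)
  x = 4: RHS = 4, y in [2, 9]  -> 2 point(s)
  x = 6: RHS = 5, y in [4, 7]  -> 2 point(s)
  x = 9: RHS = 0, y in [0]  -> 1 point(s)
  x = 10: RHS = 3, y in [5, 6]  -> 2 point(s)
Affine points: 11. Add the point at infinity: total = 12.

#E(F_11) = 12


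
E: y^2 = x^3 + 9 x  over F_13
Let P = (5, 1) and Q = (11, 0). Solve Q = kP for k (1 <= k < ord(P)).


Enumerate multiples of P until we hit Q = (11, 0):
  1P = (5, 1)
  2P = (12, 4)
  3P = (6, 6)
  4P = (1, 6)
  5P = (11, 0)
Match found at i = 5.

k = 5


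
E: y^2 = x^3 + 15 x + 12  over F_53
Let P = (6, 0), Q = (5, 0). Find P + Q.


P != Q, so use the chord formula.
s = (y2 - y1) / (x2 - x1) = (0) / (52) mod 53 = 0
x3 = s^2 - x1 - x2 mod 53 = 0^2 - 6 - 5 = 42
y3 = s (x1 - x3) - y1 mod 53 = 0 * (6 - 42) - 0 = 0

P + Q = (42, 0)


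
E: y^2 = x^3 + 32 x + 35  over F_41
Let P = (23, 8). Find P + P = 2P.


Doubling: s = (3 x1^2 + a) / (2 y1)
s = (3*23^2 + 32) / (2*8) mod 41 = 32
x3 = s^2 - 2 x1 mod 41 = 32^2 - 2*23 = 35
y3 = s (x1 - x3) - y1 mod 41 = 32 * (23 - 35) - 8 = 18

2P = (35, 18)


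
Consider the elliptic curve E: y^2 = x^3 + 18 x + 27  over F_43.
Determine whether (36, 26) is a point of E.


Check whether y^2 = x^3 + 18 x + 27 (mod 43) for (x, y) = (36, 26).
LHS: y^2 = 26^2 mod 43 = 31
RHS: x^3 + 18 x + 27 = 36^3 + 18*36 + 27 mod 43 = 31
LHS = RHS

Yes, on the curve


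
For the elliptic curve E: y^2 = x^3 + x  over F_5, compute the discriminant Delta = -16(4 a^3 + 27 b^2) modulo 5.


4 a^3 + 27 b^2 = 4*1^3 + 27*0^2 = 4 + 0 = 4
Delta = -16 * (4) = -64
Delta mod 5 = 1

Delta = 1 (mod 5)


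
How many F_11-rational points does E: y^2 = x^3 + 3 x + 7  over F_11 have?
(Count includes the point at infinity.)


For each x in F_11, count y with y^2 = x^3 + 3 x + 7 mod 11:
  x = 1: RHS = 0, y in [0]  -> 1 point(s)
  x = 5: RHS = 4, y in [2, 9]  -> 2 point(s)
  x = 8: RHS = 4, y in [2, 9]  -> 2 point(s)
  x = 9: RHS = 4, y in [2, 9]  -> 2 point(s)
  x = 10: RHS = 3, y in [5, 6]  -> 2 point(s)
Affine points: 9. Add the point at infinity: total = 10.

#E(F_11) = 10


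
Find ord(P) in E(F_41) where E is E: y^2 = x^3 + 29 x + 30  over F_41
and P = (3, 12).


Compute successive multiples of P until we hit O:
  1P = (3, 12)
  2P = (4, 13)
  3P = (35, 38)
  4P = (24, 35)
  5P = (39, 13)
  6P = (22, 0)
  7P = (39, 28)
  8P = (24, 6)
  ... (continuing to 12P)
  12P = O

ord(P) = 12


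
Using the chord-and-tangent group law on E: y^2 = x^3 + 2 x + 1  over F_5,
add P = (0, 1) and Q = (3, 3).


P != Q, so use the chord formula.
s = (y2 - y1) / (x2 - x1) = (2) / (3) mod 5 = 4
x3 = s^2 - x1 - x2 mod 5 = 4^2 - 0 - 3 = 3
y3 = s (x1 - x3) - y1 mod 5 = 4 * (0 - 3) - 1 = 2

P + Q = (3, 2)


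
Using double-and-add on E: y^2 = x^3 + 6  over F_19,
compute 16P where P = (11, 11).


k = 16 = 10000_2 (binary, LSB first: 00001)
Double-and-add from P = (11, 11):
  bit 0 = 0: acc unchanged = O
  bit 1 = 0: acc unchanged = O
  bit 2 = 0: acc unchanged = O
  bit 3 = 0: acc unchanged = O
  bit 4 = 1: acc = O + (1, 11) = (1, 11)

16P = (1, 11)


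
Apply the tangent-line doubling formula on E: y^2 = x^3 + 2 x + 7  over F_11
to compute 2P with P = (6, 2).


Doubling: s = (3 x1^2 + a) / (2 y1)
s = (3*6^2 + 2) / (2*2) mod 11 = 0
x3 = s^2 - 2 x1 mod 11 = 0^2 - 2*6 = 10
y3 = s (x1 - x3) - y1 mod 11 = 0 * (6 - 10) - 2 = 9

2P = (10, 9)


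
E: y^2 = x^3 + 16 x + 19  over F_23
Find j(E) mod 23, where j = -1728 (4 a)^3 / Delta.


Delta = -16(4 a^3 + 27 b^2) mod 23 = 21
-1728 * (4 a)^3 = -1728 * (4*16)^3 mod 23 = 7
j = 7 * 21^(-1) mod 23 = 8

j = 8 (mod 23)


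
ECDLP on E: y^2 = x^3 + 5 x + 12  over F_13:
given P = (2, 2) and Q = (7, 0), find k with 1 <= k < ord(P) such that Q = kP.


Enumerate multiples of P until we hit Q = (7, 0):
  1P = (2, 2)
  2P = (10, 3)
  3P = (0, 8)
  4P = (7, 0)
Match found at i = 4.

k = 4


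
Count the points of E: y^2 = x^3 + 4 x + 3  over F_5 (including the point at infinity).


For each x in F_5, count y with y^2 = x^3 + 4 x + 3 mod 5:
  x = 2: RHS = 4, y in [2, 3]  -> 2 point(s)
Affine points: 2. Add the point at infinity: total = 3.

#E(F_5) = 3


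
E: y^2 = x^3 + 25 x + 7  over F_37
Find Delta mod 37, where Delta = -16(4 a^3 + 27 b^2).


4 a^3 + 27 b^2 = 4*25^3 + 27*7^2 = 62500 + 1323 = 63823
Delta = -16 * (63823) = -1021168
Delta mod 37 = 32

Delta = 32 (mod 37)


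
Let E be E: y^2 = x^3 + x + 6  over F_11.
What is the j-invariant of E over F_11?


Delta = -16(4 a^3 + 27 b^2) mod 11 = 4
-1728 * (4 a)^3 = -1728 * (4*1)^3 mod 11 = 2
j = 2 * 4^(-1) mod 11 = 6

j = 6 (mod 11)


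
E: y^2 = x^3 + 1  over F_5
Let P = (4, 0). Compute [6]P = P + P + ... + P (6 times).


k = 6 = 110_2 (binary, LSB first: 011)
Double-and-add from P = (4, 0):
  bit 0 = 0: acc unchanged = O
  bit 1 = 1: acc = O + O = O
  bit 2 = 1: acc = O + O = O

6P = O


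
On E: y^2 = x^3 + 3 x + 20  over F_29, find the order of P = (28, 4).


Compute successive multiples of P until we hit O:
  1P = (28, 4)
  2P = (8, 11)
  3P = (9, 14)
  4P = (22, 2)
  5P = (21, 8)
  6P = (4, 3)
  7P = (4, 26)
  8P = (21, 21)
  ... (continuing to 13P)
  13P = O

ord(P) = 13


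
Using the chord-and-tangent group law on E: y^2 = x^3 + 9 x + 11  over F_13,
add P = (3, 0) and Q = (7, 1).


P != Q, so use the chord formula.
s = (y2 - y1) / (x2 - x1) = (1) / (4) mod 13 = 10
x3 = s^2 - x1 - x2 mod 13 = 10^2 - 3 - 7 = 12
y3 = s (x1 - x3) - y1 mod 13 = 10 * (3 - 12) - 0 = 1

P + Q = (12, 1)


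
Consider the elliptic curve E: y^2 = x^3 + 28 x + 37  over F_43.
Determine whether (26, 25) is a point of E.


Check whether y^2 = x^3 + 28 x + 37 (mod 43) for (x, y) = (26, 25).
LHS: y^2 = 25^2 mod 43 = 23
RHS: x^3 + 28 x + 37 = 26^3 + 28*26 + 37 mod 43 = 23
LHS = RHS

Yes, on the curve


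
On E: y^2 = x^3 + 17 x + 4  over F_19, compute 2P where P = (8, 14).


Doubling: s = (3 x1^2 + a) / (2 y1)
s = (3*8^2 + 17) / (2*14) mod 19 = 0
x3 = s^2 - 2 x1 mod 19 = 0^2 - 2*8 = 3
y3 = s (x1 - x3) - y1 mod 19 = 0 * (8 - 3) - 14 = 5

2P = (3, 5)


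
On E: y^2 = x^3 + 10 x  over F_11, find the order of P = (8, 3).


Compute successive multiples of P until we hit O:
  1P = (8, 3)
  2P = (4, 7)
  3P = (0, 0)
  4P = (4, 4)
  5P = (8, 8)
  6P = O

ord(P) = 6


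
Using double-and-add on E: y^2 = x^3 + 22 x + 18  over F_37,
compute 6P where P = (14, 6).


k = 6 = 110_2 (binary, LSB first: 011)
Double-and-add from P = (14, 6):
  bit 0 = 0: acc unchanged = O
  bit 1 = 1: acc = O + (2, 12) = (2, 12)
  bit 2 = 1: acc = (2, 12) + (7, 21) = (12, 7)

6P = (12, 7)


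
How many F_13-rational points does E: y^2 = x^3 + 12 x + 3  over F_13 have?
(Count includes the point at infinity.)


For each x in F_13, count y with y^2 = x^3 + 12 x + 3 mod 13:
  x = 0: RHS = 3, y in [4, 9]  -> 2 point(s)
  x = 1: RHS = 3, y in [4, 9]  -> 2 point(s)
  x = 2: RHS = 9, y in [3, 10]  -> 2 point(s)
  x = 3: RHS = 1, y in [1, 12]  -> 2 point(s)
  x = 7: RHS = 1, y in [1, 12]  -> 2 point(s)
  x = 8: RHS = 0, y in [0]  -> 1 point(s)
  x = 11: RHS = 10, y in [6, 7]  -> 2 point(s)
  x = 12: RHS = 3, y in [4, 9]  -> 2 point(s)
Affine points: 15. Add the point at infinity: total = 16.

#E(F_13) = 16


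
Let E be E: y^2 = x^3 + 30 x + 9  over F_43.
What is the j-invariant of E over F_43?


Delta = -16(4 a^3 + 27 b^2) mod 43 = 8
-1728 * (4 a)^3 = -1728 * (4*30)^3 mod 43 = 27
j = 27 * 8^(-1) mod 43 = 41

j = 41 (mod 43)


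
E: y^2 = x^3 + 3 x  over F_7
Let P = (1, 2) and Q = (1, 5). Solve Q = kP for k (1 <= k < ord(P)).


Enumerate multiples of P until we hit Q = (1, 5):
  1P = (1, 2)
  2P = (2, 0)
  3P = (1, 5)
Match found at i = 3.

k = 3


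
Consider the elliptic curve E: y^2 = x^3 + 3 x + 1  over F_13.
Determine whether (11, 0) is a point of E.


Check whether y^2 = x^3 + 3 x + 1 (mod 13) for (x, y) = (11, 0).
LHS: y^2 = 0^2 mod 13 = 0
RHS: x^3 + 3 x + 1 = 11^3 + 3*11 + 1 mod 13 = 0
LHS = RHS

Yes, on the curve


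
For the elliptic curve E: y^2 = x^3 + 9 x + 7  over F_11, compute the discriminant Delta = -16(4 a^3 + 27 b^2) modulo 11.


4 a^3 + 27 b^2 = 4*9^3 + 27*7^2 = 2916 + 1323 = 4239
Delta = -16 * (4239) = -67824
Delta mod 11 = 2

Delta = 2 (mod 11)


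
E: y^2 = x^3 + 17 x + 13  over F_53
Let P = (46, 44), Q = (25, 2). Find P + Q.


P != Q, so use the chord formula.
s = (y2 - y1) / (x2 - x1) = (11) / (32) mod 53 = 2
x3 = s^2 - x1 - x2 mod 53 = 2^2 - 46 - 25 = 39
y3 = s (x1 - x3) - y1 mod 53 = 2 * (46 - 39) - 44 = 23

P + Q = (39, 23)


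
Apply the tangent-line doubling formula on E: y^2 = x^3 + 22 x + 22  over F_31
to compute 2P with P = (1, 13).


Doubling: s = (3 x1^2 + a) / (2 y1)
s = (3*1^2 + 22) / (2*13) mod 31 = 26
x3 = s^2 - 2 x1 mod 31 = 26^2 - 2*1 = 23
y3 = s (x1 - x3) - y1 mod 31 = 26 * (1 - 23) - 13 = 4

2P = (23, 4)


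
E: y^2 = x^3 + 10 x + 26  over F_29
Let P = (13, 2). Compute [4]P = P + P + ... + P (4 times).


k = 4 = 100_2 (binary, LSB first: 001)
Double-and-add from P = (13, 2):
  bit 0 = 0: acc unchanged = O
  bit 1 = 0: acc unchanged = O
  bit 2 = 1: acc = O + (18, 8) = (18, 8)

4P = (18, 8)


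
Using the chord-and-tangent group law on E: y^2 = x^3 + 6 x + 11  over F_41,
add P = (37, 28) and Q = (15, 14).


P != Q, so use the chord formula.
s = (y2 - y1) / (x2 - x1) = (27) / (19) mod 41 = 23
x3 = s^2 - x1 - x2 mod 41 = 23^2 - 37 - 15 = 26
y3 = s (x1 - x3) - y1 mod 41 = 23 * (37 - 26) - 28 = 20

P + Q = (26, 20)


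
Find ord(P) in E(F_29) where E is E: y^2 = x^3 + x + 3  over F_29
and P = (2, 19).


Compute successive multiples of P until we hit O:
  1P = (2, 19)
  2P = (21, 18)
  3P = (15, 0)
  4P = (21, 11)
  5P = (2, 10)
  6P = O

ord(P) = 6


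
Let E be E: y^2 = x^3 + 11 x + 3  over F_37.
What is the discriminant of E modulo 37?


4 a^3 + 27 b^2 = 4*11^3 + 27*3^2 = 5324 + 243 = 5567
Delta = -16 * (5567) = -89072
Delta mod 37 = 24

Delta = 24 (mod 37)


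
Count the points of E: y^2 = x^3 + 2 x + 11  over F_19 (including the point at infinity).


For each x in F_19, count y with y^2 = x^3 + 2 x + 11 mod 19:
  x = 0: RHS = 11, y in [7, 12]  -> 2 point(s)
  x = 2: RHS = 4, y in [2, 17]  -> 2 point(s)
  x = 3: RHS = 6, y in [5, 14]  -> 2 point(s)
  x = 4: RHS = 7, y in [8, 11]  -> 2 point(s)
  x = 6: RHS = 11, y in [7, 12]  -> 2 point(s)
  x = 7: RHS = 7, y in [8, 11]  -> 2 point(s)
  x = 8: RHS = 7, y in [8, 11]  -> 2 point(s)
  x = 9: RHS = 17, y in [6, 13]  -> 2 point(s)
  x = 10: RHS = 5, y in [9, 10]  -> 2 point(s)
  x = 13: RHS = 11, y in [7, 12]  -> 2 point(s)
  x = 14: RHS = 9, y in [3, 16]  -> 2 point(s)
  x = 16: RHS = 16, y in [4, 15]  -> 2 point(s)
Affine points: 24. Add the point at infinity: total = 25.

#E(F_19) = 25


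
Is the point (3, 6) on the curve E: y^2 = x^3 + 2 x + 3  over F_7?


Check whether y^2 = x^3 + 2 x + 3 (mod 7) for (x, y) = (3, 6).
LHS: y^2 = 6^2 mod 7 = 1
RHS: x^3 + 2 x + 3 = 3^3 + 2*3 + 3 mod 7 = 1
LHS = RHS

Yes, on the curve


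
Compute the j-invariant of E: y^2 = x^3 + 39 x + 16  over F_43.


Delta = -16(4 a^3 + 27 b^2) mod 43 = 15
-1728 * (4 a)^3 = -1728 * (4*39)^3 mod 43 = 2
j = 2 * 15^(-1) mod 43 = 3

j = 3 (mod 43)


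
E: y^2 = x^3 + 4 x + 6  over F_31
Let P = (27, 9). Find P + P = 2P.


Doubling: s = (3 x1^2 + a) / (2 y1)
s = (3*27^2 + 4) / (2*9) mod 31 = 27
x3 = s^2 - 2 x1 mod 31 = 27^2 - 2*27 = 24
y3 = s (x1 - x3) - y1 mod 31 = 27 * (27 - 24) - 9 = 10

2P = (24, 10)


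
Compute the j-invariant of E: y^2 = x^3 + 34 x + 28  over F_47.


Delta = -16(4 a^3 + 27 b^2) mod 47 = 25
-1728 * (4 a)^3 = -1728 * (4*34)^3 mod 47 = 35
j = 35 * 25^(-1) mod 47 = 39

j = 39 (mod 47)


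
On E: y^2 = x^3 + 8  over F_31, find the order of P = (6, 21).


Compute successive multiples of P until we hit O:
  1P = (6, 21)
  2P = (6, 10)
  3P = O

ord(P) = 3


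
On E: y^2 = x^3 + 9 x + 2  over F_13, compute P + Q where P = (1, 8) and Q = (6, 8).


P != Q, so use the chord formula.
s = (y2 - y1) / (x2 - x1) = (0) / (5) mod 13 = 0
x3 = s^2 - x1 - x2 mod 13 = 0^2 - 1 - 6 = 6
y3 = s (x1 - x3) - y1 mod 13 = 0 * (1 - 6) - 8 = 5

P + Q = (6, 5)


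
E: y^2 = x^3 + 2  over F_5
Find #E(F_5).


For each x in F_5, count y with y^2 = x^3 + 0 x + 2 mod 5:
  x = 2: RHS = 0, y in [0]  -> 1 point(s)
  x = 3: RHS = 4, y in [2, 3]  -> 2 point(s)
  x = 4: RHS = 1, y in [1, 4]  -> 2 point(s)
Affine points: 5. Add the point at infinity: total = 6.

#E(F_5) = 6


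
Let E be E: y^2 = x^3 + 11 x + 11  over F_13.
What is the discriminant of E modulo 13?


4 a^3 + 27 b^2 = 4*11^3 + 27*11^2 = 5324 + 3267 = 8591
Delta = -16 * (8591) = -137456
Delta mod 13 = 6

Delta = 6 (mod 13)


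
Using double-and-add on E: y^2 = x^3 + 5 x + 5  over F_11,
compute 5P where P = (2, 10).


k = 5 = 101_2 (binary, LSB first: 101)
Double-and-add from P = (2, 10):
  bit 0 = 1: acc = O + (2, 10) = (2, 10)
  bit 1 = 0: acc unchanged = (2, 10)
  bit 2 = 1: acc = (2, 10) + (6, 8) = (6, 3)

5P = (6, 3)


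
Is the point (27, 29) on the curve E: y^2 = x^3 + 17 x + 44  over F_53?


Check whether y^2 = x^3 + 17 x + 44 (mod 53) for (x, y) = (27, 29).
LHS: y^2 = 29^2 mod 53 = 46
RHS: x^3 + 17 x + 44 = 27^3 + 17*27 + 44 mod 53 = 46
LHS = RHS

Yes, on the curve


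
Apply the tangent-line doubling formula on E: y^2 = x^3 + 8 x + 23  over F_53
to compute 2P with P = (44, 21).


Doubling: s = (3 x1^2 + a) / (2 y1)
s = (3*44^2 + 8) / (2*21) mod 53 = 35
x3 = s^2 - 2 x1 mod 53 = 35^2 - 2*44 = 24
y3 = s (x1 - x3) - y1 mod 53 = 35 * (44 - 24) - 21 = 43

2P = (24, 43)


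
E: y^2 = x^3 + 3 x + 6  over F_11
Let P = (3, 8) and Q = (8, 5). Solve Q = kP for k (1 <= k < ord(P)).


Enumerate multiples of P until we hit Q = (8, 5):
  1P = (3, 8)
  2P = (8, 6)
  3P = (5, 6)
  4P = (4, 4)
  5P = (9, 5)
  6P = (2, 8)
  7P = (6, 3)
  8P = (6, 8)
  9P = (2, 3)
  10P = (9, 6)
  11P = (4, 7)
  12P = (5, 5)
  13P = (8, 5)
Match found at i = 13.

k = 13


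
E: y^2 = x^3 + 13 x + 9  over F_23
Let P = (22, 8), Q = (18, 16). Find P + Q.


P != Q, so use the chord formula.
s = (y2 - y1) / (x2 - x1) = (8) / (19) mod 23 = 21
x3 = s^2 - x1 - x2 mod 23 = 21^2 - 22 - 18 = 10
y3 = s (x1 - x3) - y1 mod 23 = 21 * (22 - 10) - 8 = 14

P + Q = (10, 14)


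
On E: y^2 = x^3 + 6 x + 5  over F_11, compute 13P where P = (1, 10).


k = 13 = 1101_2 (binary, LSB first: 1011)
Double-and-add from P = (1, 10):
  bit 0 = 1: acc = O + (1, 10) = (1, 10)
  bit 1 = 0: acc unchanged = (1, 10)
  bit 2 = 1: acc = (1, 10) + (7, 7) = (6, 9)
  bit 3 = 1: acc = (6, 9) + (2, 6) = (7, 4)

13P = (7, 4)


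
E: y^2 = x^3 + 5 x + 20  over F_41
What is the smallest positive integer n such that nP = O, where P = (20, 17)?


Compute successive multiples of P until we hit O:
  1P = (20, 17)
  2P = (33, 1)
  3P = (31, 6)
  4P = (32, 36)
  5P = (14, 13)
  6P = (12, 2)
  7P = (17, 4)
  8P = (0, 15)
  ... (continuing to 39P)
  39P = O

ord(P) = 39


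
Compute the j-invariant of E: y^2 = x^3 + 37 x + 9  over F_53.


Delta = -16(4 a^3 + 27 b^2) mod 53 = 47
-1728 * (4 a)^3 = -1728 * (4*37)^3 mod 53 = 33
j = 33 * 47^(-1) mod 53 = 21

j = 21 (mod 53)


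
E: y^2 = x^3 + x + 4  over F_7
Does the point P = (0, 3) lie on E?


Check whether y^2 = x^3 + 1 x + 4 (mod 7) for (x, y) = (0, 3).
LHS: y^2 = 3^2 mod 7 = 2
RHS: x^3 + 1 x + 4 = 0^3 + 1*0 + 4 mod 7 = 4
LHS != RHS

No, not on the curve


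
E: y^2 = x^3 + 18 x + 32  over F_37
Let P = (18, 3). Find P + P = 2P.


Doubling: s = (3 x1^2 + a) / (2 y1)
s = (3*18^2 + 18) / (2*3) mod 37 = 17
x3 = s^2 - 2 x1 mod 37 = 17^2 - 2*18 = 31
y3 = s (x1 - x3) - y1 mod 37 = 17 * (18 - 31) - 3 = 35

2P = (31, 35)


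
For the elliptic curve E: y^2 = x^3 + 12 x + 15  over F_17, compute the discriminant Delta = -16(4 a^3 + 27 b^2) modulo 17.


4 a^3 + 27 b^2 = 4*12^3 + 27*15^2 = 6912 + 6075 = 12987
Delta = -16 * (12987) = -207792
Delta mod 17 = 16

Delta = 16 (mod 17)


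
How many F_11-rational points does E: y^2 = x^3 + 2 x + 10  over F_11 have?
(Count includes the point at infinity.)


For each x in F_11, count y with y^2 = x^3 + 2 x + 10 mod 11:
  x = 2: RHS = 0, y in [0]  -> 1 point(s)
  x = 4: RHS = 5, y in [4, 7]  -> 2 point(s)
  x = 7: RHS = 4, y in [2, 9]  -> 2 point(s)
  x = 9: RHS = 9, y in [3, 8]  -> 2 point(s)
Affine points: 7. Add the point at infinity: total = 8.

#E(F_11) = 8


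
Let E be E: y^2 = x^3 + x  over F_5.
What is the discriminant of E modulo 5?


4 a^3 + 27 b^2 = 4*1^3 + 27*0^2 = 4 + 0 = 4
Delta = -16 * (4) = -64
Delta mod 5 = 1

Delta = 1 (mod 5)


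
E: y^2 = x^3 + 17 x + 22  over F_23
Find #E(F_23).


For each x in F_23, count y with y^2 = x^3 + 17 x + 22 mod 23:
  x = 2: RHS = 18, y in [8, 15]  -> 2 point(s)
  x = 3: RHS = 8, y in [10, 13]  -> 2 point(s)
  x = 4: RHS = 16, y in [4, 19]  -> 2 point(s)
  x = 5: RHS = 2, y in [5, 18]  -> 2 point(s)
  x = 6: RHS = 18, y in [8, 15]  -> 2 point(s)
  x = 7: RHS = 1, y in [1, 22]  -> 2 point(s)
  x = 8: RHS = 3, y in [7, 16]  -> 2 point(s)
  x = 13: RHS = 2, y in [5, 18]  -> 2 point(s)
  x = 15: RHS = 18, y in [8, 15]  -> 2 point(s)
  x = 17: RHS = 3, y in [7, 16]  -> 2 point(s)
  x = 20: RHS = 13, y in [6, 17]  -> 2 point(s)
  x = 21: RHS = 3, y in [7, 16]  -> 2 point(s)
  x = 22: RHS = 4, y in [2, 21]  -> 2 point(s)
Affine points: 26. Add the point at infinity: total = 27.

#E(F_23) = 27


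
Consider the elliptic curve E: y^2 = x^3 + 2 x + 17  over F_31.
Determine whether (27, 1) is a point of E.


Check whether y^2 = x^3 + 2 x + 17 (mod 31) for (x, y) = (27, 1).
LHS: y^2 = 1^2 mod 31 = 1
RHS: x^3 + 2 x + 17 = 27^3 + 2*27 + 17 mod 31 = 7
LHS != RHS

No, not on the curve


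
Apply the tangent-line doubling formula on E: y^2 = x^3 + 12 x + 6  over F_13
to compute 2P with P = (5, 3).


Doubling: s = (3 x1^2 + a) / (2 y1)
s = (3*5^2 + 12) / (2*3) mod 13 = 8
x3 = s^2 - 2 x1 mod 13 = 8^2 - 2*5 = 2
y3 = s (x1 - x3) - y1 mod 13 = 8 * (5 - 2) - 3 = 8

2P = (2, 8)


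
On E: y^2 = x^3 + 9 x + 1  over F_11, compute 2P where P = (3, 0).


k = 2 = 10_2 (binary, LSB first: 01)
Double-and-add from P = (3, 0):
  bit 0 = 0: acc unchanged = O
  bit 1 = 1: acc = O + O = O

2P = O


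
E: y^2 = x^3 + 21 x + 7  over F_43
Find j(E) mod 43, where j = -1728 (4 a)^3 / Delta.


Delta = -16(4 a^3 + 27 b^2) mod 43 = 39
-1728 * (4 a)^3 = -1728 * (4*21)^3 mod 43 = 21
j = 21 * 39^(-1) mod 43 = 27

j = 27 (mod 43)


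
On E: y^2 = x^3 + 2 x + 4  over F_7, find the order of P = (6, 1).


Compute successive multiples of P until we hit O:
  1P = (6, 1)
  2P = (3, 3)
  3P = (0, 2)
  4P = (2, 3)
  5P = (1, 0)
  6P = (2, 4)
  7P = (0, 5)
  8P = (3, 4)
  ... (continuing to 10P)
  10P = O

ord(P) = 10


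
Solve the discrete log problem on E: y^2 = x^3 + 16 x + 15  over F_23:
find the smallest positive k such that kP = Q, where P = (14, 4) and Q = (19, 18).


Enumerate multiples of P until we hit Q = (19, 18):
  1P = (14, 4)
  2P = (20, 3)
  3P = (5, 6)
  4P = (12, 16)
  5P = (10, 18)
  6P = (17, 18)
  7P = (1, 3)
  8P = (11, 21)
  9P = (2, 20)
  10P = (19, 18)
Match found at i = 10.

k = 10


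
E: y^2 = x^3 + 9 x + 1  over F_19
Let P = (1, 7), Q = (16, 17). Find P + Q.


P != Q, so use the chord formula.
s = (y2 - y1) / (x2 - x1) = (10) / (15) mod 19 = 7
x3 = s^2 - x1 - x2 mod 19 = 7^2 - 1 - 16 = 13
y3 = s (x1 - x3) - y1 mod 19 = 7 * (1 - 13) - 7 = 4

P + Q = (13, 4)


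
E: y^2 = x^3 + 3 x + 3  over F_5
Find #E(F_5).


For each x in F_5, count y with y^2 = x^3 + 3 x + 3 mod 5:
  x = 3: RHS = 4, y in [2, 3]  -> 2 point(s)
  x = 4: RHS = 4, y in [2, 3]  -> 2 point(s)
Affine points: 4. Add the point at infinity: total = 5.

#E(F_5) = 5


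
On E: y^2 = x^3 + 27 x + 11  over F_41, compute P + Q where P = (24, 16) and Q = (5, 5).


P != Q, so use the chord formula.
s = (y2 - y1) / (x2 - x1) = (30) / (22) mod 41 = 20
x3 = s^2 - x1 - x2 mod 41 = 20^2 - 24 - 5 = 2
y3 = s (x1 - x3) - y1 mod 41 = 20 * (24 - 2) - 16 = 14

P + Q = (2, 14)


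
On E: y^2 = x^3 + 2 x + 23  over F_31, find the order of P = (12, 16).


Compute successive multiples of P until we hit O:
  1P = (12, 16)
  2P = (7, 15)
  3P = (17, 14)
  4P = (22, 19)
  5P = (16, 20)
  6P = (4, 23)
  7P = (24, 10)
  8P = (3, 26)
  ... (continuing to 33P)
  33P = O

ord(P) = 33


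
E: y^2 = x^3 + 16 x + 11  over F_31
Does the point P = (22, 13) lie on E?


Check whether y^2 = x^3 + 16 x + 11 (mod 31) for (x, y) = (22, 13).
LHS: y^2 = 13^2 mod 31 = 14
RHS: x^3 + 16 x + 11 = 22^3 + 16*22 + 11 mod 31 = 6
LHS != RHS

No, not on the curve


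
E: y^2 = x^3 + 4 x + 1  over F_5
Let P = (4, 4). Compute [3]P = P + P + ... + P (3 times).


k = 3 = 11_2 (binary, LSB first: 11)
Double-and-add from P = (4, 4):
  bit 0 = 1: acc = O + (4, 4) = (4, 4)
  bit 1 = 1: acc = (4, 4) + (3, 0) = (4, 1)

3P = (4, 1)


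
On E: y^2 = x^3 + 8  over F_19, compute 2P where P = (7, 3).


Doubling: s = (3 x1^2 + a) / (2 y1)
s = (3*7^2 + 0) / (2*3) mod 19 = 15
x3 = s^2 - 2 x1 mod 19 = 15^2 - 2*7 = 2
y3 = s (x1 - x3) - y1 mod 19 = 15 * (7 - 2) - 3 = 15

2P = (2, 15)


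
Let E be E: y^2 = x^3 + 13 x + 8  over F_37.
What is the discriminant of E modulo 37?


4 a^3 + 27 b^2 = 4*13^3 + 27*8^2 = 8788 + 1728 = 10516
Delta = -16 * (10516) = -168256
Delta mod 37 = 20

Delta = 20 (mod 37)


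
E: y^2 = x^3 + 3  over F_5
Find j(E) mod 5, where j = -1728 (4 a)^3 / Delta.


Delta = -16(4 a^3 + 27 b^2) mod 5 = 2
-1728 * (4 a)^3 = -1728 * (4*0)^3 mod 5 = 0
j = 0 * 2^(-1) mod 5 = 0

j = 0 (mod 5)


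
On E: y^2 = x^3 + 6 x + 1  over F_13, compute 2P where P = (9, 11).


k = 2 = 10_2 (binary, LSB first: 01)
Double-and-add from P = (9, 11):
  bit 0 = 0: acc unchanged = O
  bit 1 = 1: acc = O + (5, 0) = (5, 0)

2P = (5, 0)


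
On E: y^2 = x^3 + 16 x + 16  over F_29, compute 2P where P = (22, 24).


Doubling: s = (3 x1^2 + a) / (2 y1)
s = (3*22^2 + 16) / (2*24) mod 29 = 4
x3 = s^2 - 2 x1 mod 29 = 4^2 - 2*22 = 1
y3 = s (x1 - x3) - y1 mod 29 = 4 * (22 - 1) - 24 = 2

2P = (1, 2)


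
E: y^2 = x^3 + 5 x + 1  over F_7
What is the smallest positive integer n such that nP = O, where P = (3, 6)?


Compute successive multiples of P until we hit O:
  1P = (3, 6)
  2P = (5, 5)
  3P = (1, 0)
  4P = (5, 2)
  5P = (3, 1)
  6P = O

ord(P) = 6


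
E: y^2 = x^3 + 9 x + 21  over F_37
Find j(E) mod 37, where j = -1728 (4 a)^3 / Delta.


Delta = -16(4 a^3 + 27 b^2) mod 37 = 2
-1728 * (4 a)^3 = -1728 * (4*9)^3 mod 37 = 26
j = 26 * 2^(-1) mod 37 = 13

j = 13 (mod 37)


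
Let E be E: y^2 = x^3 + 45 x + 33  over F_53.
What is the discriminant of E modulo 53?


4 a^3 + 27 b^2 = 4*45^3 + 27*33^2 = 364500 + 29403 = 393903
Delta = -16 * (393903) = -6302448
Delta mod 53 = 47

Delta = 47 (mod 53)


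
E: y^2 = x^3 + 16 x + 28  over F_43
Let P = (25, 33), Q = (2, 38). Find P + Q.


P != Q, so use the chord formula.
s = (y2 - y1) / (x2 - x1) = (5) / (20) mod 43 = 11
x3 = s^2 - x1 - x2 mod 43 = 11^2 - 25 - 2 = 8
y3 = s (x1 - x3) - y1 mod 43 = 11 * (25 - 8) - 33 = 25

P + Q = (8, 25)


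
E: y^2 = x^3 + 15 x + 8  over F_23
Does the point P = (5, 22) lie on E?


Check whether y^2 = x^3 + 15 x + 8 (mod 23) for (x, y) = (5, 22).
LHS: y^2 = 22^2 mod 23 = 1
RHS: x^3 + 15 x + 8 = 5^3 + 15*5 + 8 mod 23 = 1
LHS = RHS

Yes, on the curve


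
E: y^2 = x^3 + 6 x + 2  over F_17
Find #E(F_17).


For each x in F_17, count y with y^2 = x^3 + 6 x + 2 mod 17:
  x = 0: RHS = 2, y in [6, 11]  -> 2 point(s)
  x = 1: RHS = 9, y in [3, 14]  -> 2 point(s)
  x = 3: RHS = 13, y in [8, 9]  -> 2 point(s)
  x = 5: RHS = 4, y in [2, 15]  -> 2 point(s)
  x = 6: RHS = 16, y in [4, 13]  -> 2 point(s)
  x = 7: RHS = 13, y in [8, 9]  -> 2 point(s)
  x = 8: RHS = 1, y in [1, 16]  -> 2 point(s)
  x = 10: RHS = 8, y in [5, 12]  -> 2 point(s)
  x = 12: RHS = 0, y in [0]  -> 1 point(s)
  x = 13: RHS = 16, y in [4, 13]  -> 2 point(s)
  x = 14: RHS = 8, y in [5, 12]  -> 2 point(s)
  x = 15: RHS = 16, y in [4, 13]  -> 2 point(s)
Affine points: 23. Add the point at infinity: total = 24.

#E(F_17) = 24


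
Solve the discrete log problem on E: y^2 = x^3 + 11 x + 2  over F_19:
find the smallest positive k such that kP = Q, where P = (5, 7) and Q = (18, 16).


Enumerate multiples of P until we hit Q = (18, 16):
  1P = (5, 7)
  2P = (13, 9)
  3P = (7, 2)
  4P = (18, 16)
Match found at i = 4.

k = 4


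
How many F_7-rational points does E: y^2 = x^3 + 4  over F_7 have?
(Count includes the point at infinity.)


For each x in F_7, count y with y^2 = x^3 + 0 x + 4 mod 7:
  x = 0: RHS = 4, y in [2, 5]  -> 2 point(s)
Affine points: 2. Add the point at infinity: total = 3.

#E(F_7) = 3


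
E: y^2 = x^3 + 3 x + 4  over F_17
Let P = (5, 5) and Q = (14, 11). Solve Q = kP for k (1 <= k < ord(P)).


Enumerate multiples of P until we hit Q = (14, 11):
  1P = (5, 5)
  2P = (8, 9)
  3P = (2, 16)
  4P = (14, 11)
Match found at i = 4.

k = 4


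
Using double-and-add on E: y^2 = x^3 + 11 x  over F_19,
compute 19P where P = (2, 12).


k = 19 = 10011_2 (binary, LSB first: 11001)
Double-and-add from P = (2, 12):
  bit 0 = 1: acc = O + (2, 12) = (2, 12)
  bit 1 = 1: acc = (2, 12) + (5, 16) = (18, 11)
  bit 2 = 0: acc unchanged = (18, 11)
  bit 3 = 0: acc unchanged = (18, 11)
  bit 4 = 1: acc = (18, 11) + (16, 4) = (2, 7)

19P = (2, 7)


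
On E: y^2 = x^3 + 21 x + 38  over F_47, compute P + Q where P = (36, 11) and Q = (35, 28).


P != Q, so use the chord formula.
s = (y2 - y1) / (x2 - x1) = (17) / (46) mod 47 = 30
x3 = s^2 - x1 - x2 mod 47 = 30^2 - 36 - 35 = 30
y3 = s (x1 - x3) - y1 mod 47 = 30 * (36 - 30) - 11 = 28

P + Q = (30, 28)


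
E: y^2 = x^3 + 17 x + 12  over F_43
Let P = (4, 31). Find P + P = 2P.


Doubling: s = (3 x1^2 + a) / (2 y1)
s = (3*4^2 + 17) / (2*31) mod 43 = 17
x3 = s^2 - 2 x1 mod 43 = 17^2 - 2*4 = 23
y3 = s (x1 - x3) - y1 mod 43 = 17 * (4 - 23) - 31 = 33

2P = (23, 33)
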